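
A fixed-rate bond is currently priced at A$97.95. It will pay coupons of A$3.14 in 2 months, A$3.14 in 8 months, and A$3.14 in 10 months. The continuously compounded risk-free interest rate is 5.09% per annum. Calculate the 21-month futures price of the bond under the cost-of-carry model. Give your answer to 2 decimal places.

PV(coupons) I = 3.14·e^(−0.0509·2/12) + 3.14·e^(−0.0509·8/12) + 3.14·e^(−0.0509·10/12)
I = 3.1135 + 3.0352 + 3.0096 = 9.1583
F = (S − I)·e^(rT) = (97.95 − 9.1583) · e^(0.0509·21/12)
= 88.7917 · e^0.089075 = 88.7917 × 1.093163 = A$97.06

A$97.06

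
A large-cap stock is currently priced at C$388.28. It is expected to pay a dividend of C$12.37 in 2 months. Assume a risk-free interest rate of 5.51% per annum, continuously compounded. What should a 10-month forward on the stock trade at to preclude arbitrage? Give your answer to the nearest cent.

C$393.69

PV(dividends) I = 12.37·e^(−0.0551·2/12)
I = 12.2569
F = (S − I)·e^(rT) = (388.28 − 12.2569) · e^(0.0551·10/12)
= 376.0231 · e^0.045917 = 376.0231 × 1.046988 = C$393.69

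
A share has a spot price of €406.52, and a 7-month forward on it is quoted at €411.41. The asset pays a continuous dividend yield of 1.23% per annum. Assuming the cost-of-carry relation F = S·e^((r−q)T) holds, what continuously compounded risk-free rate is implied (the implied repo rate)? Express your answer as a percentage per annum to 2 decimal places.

From F = S·e^((r−q)T): (r − q) = ln(F/S)/T
ln(411.41/406.52) = ln(1.012029) = 0.011957
(r − q) = 0.011957 / (7/12) = 0.020498
r = ln(F/S)/T + q = 0.020498 + 0.0123 = 0.032798
r = 3.28%

3.28%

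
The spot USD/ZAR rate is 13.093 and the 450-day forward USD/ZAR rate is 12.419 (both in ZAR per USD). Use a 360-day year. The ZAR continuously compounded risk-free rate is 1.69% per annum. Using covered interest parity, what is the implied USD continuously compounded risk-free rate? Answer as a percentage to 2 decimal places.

5.92%

F = S·e^((r_ZAR − r_USD)T) ⇒ r_USD = r_ZAR − ln(F/S)/T
ln(12.419/13.093) = -0.052850; /(450/360) = -0.042280
r_USD = 0.0169 + 0.042280 = 0.059180
r_USD = 5.92%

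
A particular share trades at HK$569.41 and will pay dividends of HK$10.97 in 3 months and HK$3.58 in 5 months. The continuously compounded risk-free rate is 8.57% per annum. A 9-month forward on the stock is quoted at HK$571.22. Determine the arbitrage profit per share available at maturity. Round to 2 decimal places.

PV(dividends) I = 10.97·e^(−0.0857·3/12) + 3.58·e^(−0.0857·5/12) = 14.1919
Fair forward F* = (S − I)·e^(rT) = (569.41 − 14.1919)·e^0.064275 = 555.2181 × 1.066386 = 592.0768
Market HK$571.22 < fair 592.0768: forward underpriced → reverse cash-and-carry (short the stock, invest proceeds at r, pay the dividends, go long the forward).
Profit at T = |F_mkt − F*| = |571.22 − 592.0768| = HK$20.86 per share

HK$20.86 per share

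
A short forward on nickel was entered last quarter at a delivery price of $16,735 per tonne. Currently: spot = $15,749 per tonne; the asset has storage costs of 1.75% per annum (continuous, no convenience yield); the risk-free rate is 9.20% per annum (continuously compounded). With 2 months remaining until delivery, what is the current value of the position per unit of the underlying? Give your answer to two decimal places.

$685.35 per tonne

Current fair forward for the remaining 2 months: F = S·e^((r + u)·T), (r + u) = 0.0920 + 0.0175 = 0.1095
F = 15749 · e^(0.1095 × 2/12) = 15749 × 1.01841755 = 16039.0580
Value of long forward = (F − K)·e^(−rT) = (16039.0580 − 16735) · e^(−0.0920·2/12)
= -695.9420 × 0.98478362 = -685.35
Short position value = −(long value) = $685.35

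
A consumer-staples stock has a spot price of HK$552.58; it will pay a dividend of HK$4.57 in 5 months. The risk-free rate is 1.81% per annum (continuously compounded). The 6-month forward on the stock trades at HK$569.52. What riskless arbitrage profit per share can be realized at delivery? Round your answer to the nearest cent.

HK$16.49 per share

PV(dividends) I = 4.57·e^(−0.0181·5/12) = 4.5357
Fair forward F* = (S − I)·e^(rT) = (552.58 − 4.5357)·e^0.009050 = 548.0443 × 1.009091 = 553.0266
Market HK$569.52 > fair 553.0266: forward overpriced → cash-and-carry (borrow at r, buy the stock and collect the dividends, short the forward).
Profit at T = |F_mkt − F*| = |569.52 − 553.0266| = HK$16.49 per share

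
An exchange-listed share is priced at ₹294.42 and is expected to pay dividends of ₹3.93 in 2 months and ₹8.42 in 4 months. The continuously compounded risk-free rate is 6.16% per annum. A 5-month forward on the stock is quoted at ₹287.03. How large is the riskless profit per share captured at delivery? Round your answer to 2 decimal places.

₹2.59 per share

PV(dividends) I = 3.93·e^(−0.0616·2/12) + 8.42·e^(−0.0616·4/12) = 12.1387
Fair forward F* = (S − I)·e^(rT) = (294.42 − 12.1387)·e^0.025667 = 282.2813 × 1.025999 = 289.6203
Market ₹287.03 < fair 289.6203: forward underpriced → reverse cash-and-carry (short the stock, invest proceeds at r, pay the dividends, go long the forward).
Profit at T = |F_mkt − F*| = |287.03 − 289.6203| = ₹2.59 per share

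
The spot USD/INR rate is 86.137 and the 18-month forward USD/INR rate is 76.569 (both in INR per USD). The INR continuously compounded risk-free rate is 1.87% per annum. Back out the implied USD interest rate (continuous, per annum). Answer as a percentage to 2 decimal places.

F = S·e^((r_INR − r_USD)T) ⇒ r_USD = r_INR − ln(F/S)/T
ln(76.569/86.137) = -0.117747; /(18/12) = -0.078498
r_USD = 0.0187 + 0.078498 = 0.097198
r_USD = 9.72%

9.72%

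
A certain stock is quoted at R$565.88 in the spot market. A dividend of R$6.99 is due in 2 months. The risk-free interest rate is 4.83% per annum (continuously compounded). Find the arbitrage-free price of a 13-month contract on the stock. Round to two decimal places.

PV(dividends) I = 6.99·e^(−0.0483·2/12)
I = 6.9340
F = (S − I)·e^(rT) = (565.88 − 6.9340) · e^(0.0483·13/12)
= 558.9460 · e^0.052325 = 558.9460 × 1.053718 = R$588.97

R$588.97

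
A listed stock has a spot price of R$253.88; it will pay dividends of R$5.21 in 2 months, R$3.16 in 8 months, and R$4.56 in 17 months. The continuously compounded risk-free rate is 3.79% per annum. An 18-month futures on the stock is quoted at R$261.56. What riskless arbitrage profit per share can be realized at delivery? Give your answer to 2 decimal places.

PV(dividends) I = 5.21·e^(−0.0379·2/12) + 3.16·e^(−0.0379·8/12) + 4.56·e^(−0.0379·17/12) = 12.5800
Fair futures F* = (S − I)·e^(rT) = (253.88 − 12.5800)·e^0.056850 = 241.3000 × 1.058497 = 255.4153
Market R$261.56 > fair 255.4153: forward overpriced → cash-and-carry (borrow at r, buy the stock and collect the dividends, short the forward).
Profit at T = |F_mkt − F*| = |261.56 − 255.4153| = R$6.14 per share

R$6.14 per share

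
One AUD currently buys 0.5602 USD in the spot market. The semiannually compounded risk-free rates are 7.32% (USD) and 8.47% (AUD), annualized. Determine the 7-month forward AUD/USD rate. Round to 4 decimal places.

By covered interest parity, F = S · (1+r_USD/2)^(2T) / (1+r_AUD/2)^(2T)
= 0.5602 × 1.042829 / 1.049581 = 0.5602 × 0.993567
F = 0.5566 USD per AUD

0.5566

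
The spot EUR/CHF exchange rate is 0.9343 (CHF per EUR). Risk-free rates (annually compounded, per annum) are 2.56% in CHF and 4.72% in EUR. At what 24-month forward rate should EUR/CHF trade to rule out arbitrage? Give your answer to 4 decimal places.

By covered interest parity, F = S · (1+r_CHF)^T / (1+r_EUR)^T
= 0.9343 × 1.051855 / 1.096628 = 0.9343 × 0.959172
F = 0.8962 CHF per EUR

0.8962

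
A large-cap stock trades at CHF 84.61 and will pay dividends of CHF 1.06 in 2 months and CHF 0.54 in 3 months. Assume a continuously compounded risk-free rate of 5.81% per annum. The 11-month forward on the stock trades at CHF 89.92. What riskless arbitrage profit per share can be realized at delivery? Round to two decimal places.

CHF 2.35 per share

PV(dividends) I = 1.06·e^(−0.0581·2/12) + 0.54·e^(−0.0581·3/12) = 1.5820
Fair forward F* = (S − I)·e^(rT) = (84.61 − 1.5820)·e^0.053258 = 83.0280 × 1.054702 = 87.5698
Market CHF 89.92 > fair 87.5698: forward overpriced → cash-and-carry (borrow at r, buy the stock and collect the dividends, short the forward).
Profit at T = |F_mkt − F*| = |89.92 − 87.5698| = CHF 2.35 per share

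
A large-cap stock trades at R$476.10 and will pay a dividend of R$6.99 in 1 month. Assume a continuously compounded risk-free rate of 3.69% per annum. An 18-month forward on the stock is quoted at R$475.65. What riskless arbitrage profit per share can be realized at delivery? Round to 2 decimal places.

PV(dividends) I = 6.99·e^(−0.0369·1/12) = 6.9685
Fair forward F* = (S − I)·e^(rT) = (476.10 − 6.9685)·e^0.055350 = 469.1315 × 1.056910 = 495.8298
Market R$475.65 < fair 495.8298: forward underpriced → reverse cash-and-carry (short the stock, invest proceeds at r, pay the dividends, go long the forward).
Profit at T = |F_mkt − F*| = |475.65 − 495.8298| = R$20.18 per share

R$20.18 per share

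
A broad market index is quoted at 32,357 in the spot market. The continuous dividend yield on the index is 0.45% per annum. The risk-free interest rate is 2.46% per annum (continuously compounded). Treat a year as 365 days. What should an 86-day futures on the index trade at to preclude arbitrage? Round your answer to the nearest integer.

F = S·e^((r − q)T) = 32357 · e^((0.0246 − 0.0045) × 86/365)
= 32357 · e^0.004736 = 32357 × 1.004747
F = 32,511

32,511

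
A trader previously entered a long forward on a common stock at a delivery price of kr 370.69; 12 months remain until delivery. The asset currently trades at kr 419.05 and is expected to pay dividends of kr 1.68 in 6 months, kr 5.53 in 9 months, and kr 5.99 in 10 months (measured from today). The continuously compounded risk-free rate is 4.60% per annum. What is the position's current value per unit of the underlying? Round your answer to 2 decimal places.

kr 52.28

PV(remaining dividends) I = 1.68·e^(−0.0460·6/12) + 5.53·e^(−0.0460·9/12) + 5.99·e^(−0.0460·10/12) = 12.7490
Current forward F = (S − I)·e^(rT) = (419.05 − 12.7490)·e^(0.0460·12/12) = 406.3010 × 1.047074 = 425.4272
Value (long) = (F − K)·e^(−rT) = (425.4272 − 370.69) × 0.955042 = 52.2763
Value = kr 52.28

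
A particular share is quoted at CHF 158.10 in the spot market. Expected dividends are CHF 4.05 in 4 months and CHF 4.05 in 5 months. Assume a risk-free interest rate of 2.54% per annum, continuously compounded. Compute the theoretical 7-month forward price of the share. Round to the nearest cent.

PV(dividends) I = 4.05·e^(−0.0254·4/12) + 4.05·e^(−0.0254·5/12)
I = 4.0159 + 4.0074 = 8.0233
F = (S − I)·e^(rT) = (158.10 − 8.0233) · e^(0.0254·7/12)
= 150.0767 · e^0.014817 = 150.0767 × 1.014927 = CHF 152.32

CHF 152.32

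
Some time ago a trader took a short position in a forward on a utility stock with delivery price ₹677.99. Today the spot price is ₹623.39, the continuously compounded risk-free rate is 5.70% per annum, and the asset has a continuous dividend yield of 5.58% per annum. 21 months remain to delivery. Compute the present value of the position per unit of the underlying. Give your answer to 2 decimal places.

₹48.23

Current fair forward for the remaining 21 months: F = S·e^((r − q)·T), (r − q) = 0.0570 − 0.0558 = 0.0012
F = 623.39 · e^(0.0012 × 21/12) = 623.39 × 1.002102 = 624.7004
Value of long forward = (F − K)·e^(−rT) = (624.7004 − 677.99) · e^(−0.0570·21/12)
= -53.2896 × 0.905064 = -48.23
Short position value = −(long value) = ₹48.23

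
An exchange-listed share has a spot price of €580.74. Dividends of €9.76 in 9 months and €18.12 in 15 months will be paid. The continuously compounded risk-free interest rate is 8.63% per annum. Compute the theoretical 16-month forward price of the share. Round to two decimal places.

PV(dividends) I = 9.76·e^(−0.0863·9/12) + 18.12·e^(−0.0863·15/12)
I = 9.1483 + 16.2670 = 25.4153
F = (S − I)·e^(rT) = (580.74 − 25.4153) · e^(0.0863·16/12)
= 555.3247 · e^0.115067 = 555.3247 × 1.121949 = €623.05

€623.05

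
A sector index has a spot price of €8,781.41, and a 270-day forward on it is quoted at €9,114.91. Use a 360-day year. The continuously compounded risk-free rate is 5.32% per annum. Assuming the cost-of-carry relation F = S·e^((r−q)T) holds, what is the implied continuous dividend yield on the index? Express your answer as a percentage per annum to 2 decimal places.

0.35%

From F = S·e^((r−q)T): (r − q) = ln(F/S)/T
ln(9114.91/8781.41) = ln(1.037978) = 0.037275
(r − q) = 0.037275 / (270/360) = 0.049700
q = r − ln(F/S)/T = 0.0532 − 0.049700 = 0.003500
q = 0.35%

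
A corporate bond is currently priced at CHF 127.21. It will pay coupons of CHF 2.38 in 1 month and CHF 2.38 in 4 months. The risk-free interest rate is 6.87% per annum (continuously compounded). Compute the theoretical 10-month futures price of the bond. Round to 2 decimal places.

CHF 129.74

PV(coupons) I = 2.38·e^(−0.0687·1/12) + 2.38·e^(−0.0687·4/12)
I = 2.3664 + 2.3261 = 4.6925
F = (S − I)·e^(rT) = (127.21 − 4.6925) · e^(0.0687·10/12)
= 122.5175 · e^0.057250 = 122.5175 × 1.058921 = CHF 129.74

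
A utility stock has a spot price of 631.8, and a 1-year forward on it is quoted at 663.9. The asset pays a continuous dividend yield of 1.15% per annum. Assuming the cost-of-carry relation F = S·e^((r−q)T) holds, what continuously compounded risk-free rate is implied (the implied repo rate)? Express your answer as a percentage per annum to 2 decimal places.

From F = S·e^((r−q)T): (r − q) = ln(F/S)/T
ln(663.9/631.8) = ln(1.050807) = 0.049558
(r − q) = 0.049558 / (1) = 0.049558
r = ln(F/S)/T + q = 0.049558 + 0.0115 = 0.061058
r = 6.11%

6.11%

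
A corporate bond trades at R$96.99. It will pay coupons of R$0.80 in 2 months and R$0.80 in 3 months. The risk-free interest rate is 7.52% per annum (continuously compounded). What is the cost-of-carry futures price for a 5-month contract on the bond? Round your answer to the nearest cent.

R$98.45

PV(coupons) I = 0.80·e^(−0.0752·2/12) + 0.80·e^(−0.0752·3/12)
I = 0.7900 + 0.7851 = 1.5751
F = (S − I)·e^(rT) = (96.99 − 1.5751) · e^(0.0752·5/12)
= 95.4149 · e^0.031333 = 95.4149 × 1.031829 = R$98.45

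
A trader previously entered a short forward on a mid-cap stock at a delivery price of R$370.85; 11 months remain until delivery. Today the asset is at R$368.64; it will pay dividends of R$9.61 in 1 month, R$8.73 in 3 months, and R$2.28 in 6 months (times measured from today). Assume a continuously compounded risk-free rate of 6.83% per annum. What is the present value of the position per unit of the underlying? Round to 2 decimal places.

PV(remaining dividends) I = 9.61·e^(−0.0683·1/12) + 8.73·e^(−0.0683·3/12) + 2.28·e^(−0.0683·6/12) = 20.3411
Current forward F = (S − I)·e^(rT) = (368.64 − 20.3411)·e^(0.0683·11/12) = 348.2989 × 1.064610 = 370.8025
Value (long) = (F − K)·e^(−rT) = (370.8025 − 370.85) × 0.939311 = -0.0446
Short position value = −(long value) = R$0.04

R$0.04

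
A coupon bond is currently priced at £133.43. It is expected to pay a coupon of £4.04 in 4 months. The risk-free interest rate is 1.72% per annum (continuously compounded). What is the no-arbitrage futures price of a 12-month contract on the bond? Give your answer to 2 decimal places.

PV(coupons) I = 4.04·e^(−0.0172·4/12)
I = 4.0169
F = (S − I)·e^(rT) = (133.43 − 4.0169) · e^(0.0172·12/12)
= 129.4131 · e^0.017200 = 129.4131 × 1.017349 = £131.66

£131.66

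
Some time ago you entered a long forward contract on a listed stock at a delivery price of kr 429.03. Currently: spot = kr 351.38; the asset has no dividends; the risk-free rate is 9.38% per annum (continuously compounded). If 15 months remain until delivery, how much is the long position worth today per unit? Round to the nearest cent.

Current fair forward for the remaining 15 months: F = S·e^(r·T), r = 0.0938
F = 351.38 · e^(0.0938 × 15/12) = 351.38 × 1.124400 = 395.0917
Value of long forward = (F − K)·e^(−rT) = (395.0917 − 429.03) · e^(−0.0938·15/12)
= -33.9383 × 0.889363 = -30.18

-kr 30.18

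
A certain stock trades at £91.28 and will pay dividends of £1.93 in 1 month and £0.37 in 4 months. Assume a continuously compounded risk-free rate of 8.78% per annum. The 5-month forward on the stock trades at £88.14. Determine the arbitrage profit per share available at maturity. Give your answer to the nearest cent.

£4.18 per share

PV(dividends) I = 1.93·e^(−0.0878·1/12) + 0.37·e^(−0.0878·4/12) = 2.2753
Fair forward F* = (S − I)·e^(rT) = (91.28 − 2.2753)·e^0.036583 = 89.0047 × 1.037260 = 92.3210
Market £88.14 < fair 92.3210: forward underpriced → reverse cash-and-carry (short the stock, invest proceeds at r, pay the dividends, go long the forward).
Profit at T = |F_mkt − F*| = |88.14 − 92.3210| = £4.18 per share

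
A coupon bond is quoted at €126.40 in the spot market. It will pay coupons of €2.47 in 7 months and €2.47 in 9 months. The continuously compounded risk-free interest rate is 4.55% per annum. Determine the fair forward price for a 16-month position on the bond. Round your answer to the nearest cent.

€129.21

PV(coupons) I = 2.47·e^(−0.0455·7/12) + 2.47·e^(−0.0455·9/12)
I = 2.4053 + 2.3871 = 4.7924
F = (S − I)·e^(rT) = (126.40 − 4.7924) · e^(0.0455·16/12)
= 121.6076 · e^0.060667 = 121.6076 × 1.062545 = €129.21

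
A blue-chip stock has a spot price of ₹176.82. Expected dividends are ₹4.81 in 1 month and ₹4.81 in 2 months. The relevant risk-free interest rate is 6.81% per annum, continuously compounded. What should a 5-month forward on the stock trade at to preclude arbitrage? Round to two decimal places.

₹172.10

PV(dividends) I = 4.81·e^(−0.0681·1/12) + 4.81·e^(−0.0681·2/12)
I = 4.7828 + 4.7557 = 9.5385
F = (S − I)·e^(rT) = (176.82 − 9.5385) · e^(0.0681·5/12)
= 167.2815 · e^0.028375 = 167.2815 × 1.028781 = ₹172.10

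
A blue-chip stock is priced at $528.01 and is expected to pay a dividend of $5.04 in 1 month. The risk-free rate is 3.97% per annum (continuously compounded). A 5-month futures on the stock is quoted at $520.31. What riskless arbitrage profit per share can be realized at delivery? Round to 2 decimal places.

$11.40 per share

PV(dividends) I = 5.04·e^(−0.0397·1/12) = 5.0234
Fair futures F* = (S − I)·e^(rT) = (528.01 − 5.0234)·e^0.016542 = 522.9866 × 1.016680 = 531.7100
Market $520.31 < fair 531.7100: forward underpriced → reverse cash-and-carry (short the stock, invest proceeds at r, pay the dividends, go long the forward).
Profit at T = |F_mkt − F*| = |520.31 − 531.7100| = $11.40 per share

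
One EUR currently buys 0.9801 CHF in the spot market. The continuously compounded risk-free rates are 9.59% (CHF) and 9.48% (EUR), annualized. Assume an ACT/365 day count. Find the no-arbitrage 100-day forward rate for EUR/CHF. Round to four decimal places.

F = S·e^((r_CHF − r_EUR)T) = 0.9801 · e^((0.0959 − 0.0948) × 100/365)
= 0.9801 · e^0.000301 = 0.9801 × 1.000301
F = 0.9804 CHF per EUR

0.9804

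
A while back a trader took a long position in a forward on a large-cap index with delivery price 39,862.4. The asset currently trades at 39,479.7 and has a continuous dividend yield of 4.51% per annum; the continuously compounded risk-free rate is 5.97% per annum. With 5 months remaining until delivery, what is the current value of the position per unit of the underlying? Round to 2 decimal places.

-138.32

Current fair forward for the remaining 5 months: F = S·e^((r − q)·T), (r − q) = 0.0597 − 0.0451 = 0.0146
F = 39479.7 · e^(0.0146 × 5/12) = 39479.7 × 1.00610187 = 39720.6000
Value of long forward = (F − K)·e^(−rT) = (39720.6000 − 39862.4) · e^(−0.0597·5/12)
= -141.8000 × 0.97543183 = -138.32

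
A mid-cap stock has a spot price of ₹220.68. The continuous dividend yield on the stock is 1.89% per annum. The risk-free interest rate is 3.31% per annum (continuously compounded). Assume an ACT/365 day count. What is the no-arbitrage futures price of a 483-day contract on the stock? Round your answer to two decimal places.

₹224.87

F = S·e^((r − q)T) = 220.68 · e^((0.0331 − 0.0189) × 483/365)
= 220.68 · e^0.018791 = 220.68 × 1.018969
F = ₹224.87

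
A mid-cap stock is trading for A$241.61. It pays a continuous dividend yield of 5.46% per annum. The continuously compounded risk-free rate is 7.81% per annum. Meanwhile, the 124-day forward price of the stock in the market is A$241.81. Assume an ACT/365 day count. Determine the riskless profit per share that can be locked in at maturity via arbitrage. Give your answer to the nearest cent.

A$1.74 per share

Fair forward: F* = S·e^(carry·T), with carry = (r − q) = 0.0781 − 0.0546 = 0.0235
F* = 241.61 · e^(0.0235 × 124/365) = 241.61 · e^0.007984 = 241.61 × 1.008016 = A$243.5467
Market A$241.81 < fair A$243.5467: forward underpriced → reverse cash-and-carry (short spot, go long the forward).
At maturity, profit = |F_mkt − F*| = |241.81 − 243.5467| = A$1.74 per share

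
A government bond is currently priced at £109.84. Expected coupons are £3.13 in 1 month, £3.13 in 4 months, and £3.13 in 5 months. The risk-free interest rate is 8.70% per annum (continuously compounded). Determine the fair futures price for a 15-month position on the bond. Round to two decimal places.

£112.24

PV(coupons) I = 3.13·e^(−0.0870·1/12) + 3.13·e^(−0.0870·4/12) + 3.13·e^(−0.0870·5/12)
I = 3.1074 + 3.0405 + 3.0186 = 9.1665
F = (S − I)·e^(rT) = (109.84 − 9.1665) · e^(0.0870·15/12)
= 100.6735 · e^0.108750 = 100.6735 × 1.114884 = £112.24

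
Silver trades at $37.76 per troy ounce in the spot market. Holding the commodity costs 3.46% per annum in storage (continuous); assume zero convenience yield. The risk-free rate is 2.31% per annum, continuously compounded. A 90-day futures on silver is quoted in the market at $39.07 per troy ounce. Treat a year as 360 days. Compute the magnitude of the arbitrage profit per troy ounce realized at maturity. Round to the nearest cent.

$0.76 per troy ounce

Fair futures: F* = S·e^(carry·T), with carry = (r + u) = 0.0231 + 0.0346 = 0.0577
F* = 37.76 · e^(0.0577 × 90/360) = 37.76 · e^0.014425 = 37.76 × 1.014530 = $38.3087
Market $39.07 > fair $38.3087: forward overpriced → cash-and-carry (buy spot, short the forward).
At maturity, profit = |F_mkt − F*| = |39.07 − 38.3087| = $0.76 per troy ounce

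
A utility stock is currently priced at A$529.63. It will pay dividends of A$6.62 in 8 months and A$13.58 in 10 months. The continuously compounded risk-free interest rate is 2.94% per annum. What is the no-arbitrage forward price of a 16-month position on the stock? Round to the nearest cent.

PV(dividends) I = 6.62·e^(−0.0294·8/12) + 13.58·e^(−0.0294·10/12)
I = 6.4915 + 13.2513 = 19.7428
F = (S − I)·e^(rT) = (529.63 − 19.7428) · e^(0.0294·16/12)
= 509.8872 · e^0.039200 = 509.8872 × 1.039978 = A$530.27

A$530.27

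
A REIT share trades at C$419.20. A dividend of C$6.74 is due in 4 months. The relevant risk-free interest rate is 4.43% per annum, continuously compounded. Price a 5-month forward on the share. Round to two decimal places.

PV(dividends) I = 6.74·e^(−0.0443·4/12)
I = 6.6412
F = (S − I)·e^(rT) = (419.20 − 6.6412) · e^(0.0443·5/12)
= 412.5588 · e^0.018458 = 412.5588 × 1.018629 = C$420.24

C$420.24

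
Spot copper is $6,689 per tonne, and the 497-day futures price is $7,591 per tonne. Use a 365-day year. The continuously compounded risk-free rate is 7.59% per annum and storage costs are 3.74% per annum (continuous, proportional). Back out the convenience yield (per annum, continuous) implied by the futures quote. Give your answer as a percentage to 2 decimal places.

F = S·e^((r+u−y)T) ⇒ (r+u−y) = ln(F/S)/T
ln(7591/6689) = 0.126499; /T ⇒ 0.092902
y = r + u − ln(F/S)/T = 0.0759 + 0.0374 − 0.092902 = 0.020398
y = 2.04%

2.04%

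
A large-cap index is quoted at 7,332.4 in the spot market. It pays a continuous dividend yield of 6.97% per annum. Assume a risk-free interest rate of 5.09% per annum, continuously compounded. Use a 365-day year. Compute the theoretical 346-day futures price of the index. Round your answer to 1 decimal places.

7,202.9

F = S·e^((r − q)T) = 7332.4 · e^((0.0509 − 0.0697) × 346/365)
= 7332.4 · e^-0.017821 = 7332.4 × 0.982337
F = 7,202.9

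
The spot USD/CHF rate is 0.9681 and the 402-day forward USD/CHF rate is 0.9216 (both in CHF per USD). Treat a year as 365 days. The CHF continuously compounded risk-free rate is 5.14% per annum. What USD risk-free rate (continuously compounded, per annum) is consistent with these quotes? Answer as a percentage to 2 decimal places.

9.61%

F = S·e^((r_CHF − r_USD)T) ⇒ r_USD = r_CHF − ln(F/S)/T
ln(0.9216/0.9681) = -0.049224; /(402/365) = -0.044693
r_USD = 0.0514 + 0.044693 = 0.096093
r_USD = 9.61%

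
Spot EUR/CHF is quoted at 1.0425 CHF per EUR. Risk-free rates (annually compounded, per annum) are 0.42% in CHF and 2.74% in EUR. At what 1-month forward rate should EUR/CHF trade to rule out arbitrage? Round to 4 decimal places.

1.0405

By covered interest parity, F = S · (1+r_CHF)^T / (1+r_EUR)^T
= 1.0425 × 1.000349 / 1.002255 = 1.0425 × 0.998098
F = 1.0405 CHF per EUR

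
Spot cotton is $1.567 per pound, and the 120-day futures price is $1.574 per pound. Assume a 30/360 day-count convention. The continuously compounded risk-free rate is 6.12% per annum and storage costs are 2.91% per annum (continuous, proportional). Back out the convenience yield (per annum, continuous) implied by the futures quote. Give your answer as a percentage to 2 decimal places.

7.69%

F = S·e^((r+u−y)T) ⇒ (r+u−y) = ln(F/S)/T
ln(1.574/1.567) = 0.004457; /T ⇒ 0.013371
y = r + u − ln(F/S)/T = 0.0612 + 0.0291 − 0.013371 = 0.076929
y = 7.69%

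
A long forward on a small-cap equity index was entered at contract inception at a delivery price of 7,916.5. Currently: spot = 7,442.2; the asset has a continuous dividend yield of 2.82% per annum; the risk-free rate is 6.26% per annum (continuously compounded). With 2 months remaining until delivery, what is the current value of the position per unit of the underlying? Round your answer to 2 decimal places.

Current fair forward for the remaining 2 months: F = S·e^((r − q)·T), (r − q) = 0.0626 − 0.0282 = 0.0344
F = 7442.2 · e^(0.0344 × 2/12) = 7442.2 × 1.00574980 = 7484.9912
Value of long forward = (F − K)·e^(−rT) = (7484.9912 − 7916.5) · e^(−0.0626·2/12)
= -431.5088 × 0.98962091 = -427.03

-427.03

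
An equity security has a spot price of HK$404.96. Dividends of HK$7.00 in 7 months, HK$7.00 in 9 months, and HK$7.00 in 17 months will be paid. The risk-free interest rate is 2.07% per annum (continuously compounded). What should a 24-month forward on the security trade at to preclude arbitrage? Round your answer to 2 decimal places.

HK$400.60

PV(dividends) I = 7.00·e^(−0.0207·7/12) + 7.00·e^(−0.0207·9/12) + 7.00·e^(−0.0207·17/12)
I = 6.9160 + 6.8922 + 6.7977 = 20.6059
F = (S − I)·e^(rT) = (404.96 − 20.6059) · e^(0.0207·24/12)
= 384.3541 · e^0.041400 = 384.3541 × 1.042269 = HK$400.60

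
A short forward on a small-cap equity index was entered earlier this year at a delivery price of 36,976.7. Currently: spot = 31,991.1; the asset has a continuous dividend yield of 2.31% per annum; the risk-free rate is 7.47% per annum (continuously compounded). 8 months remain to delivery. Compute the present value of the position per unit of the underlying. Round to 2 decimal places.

Current fair forward for the remaining 8 months: F = S·e^((r − q)·T), (r − q) = 0.0747 − 0.0231 = 0.0516
F = 31991.1 · e^(0.0516 × 8/12) = 31991.1 × 1.03499852 = 33110.7412
Value of long forward = (F − K)·e^(−rT) = (33110.7412 − 36976.7) · e^(−0.0747·8/12)
= -3865.9588 × 0.95141969 = -3678.15
Short position value = −(long value) = 3678.15

3678.15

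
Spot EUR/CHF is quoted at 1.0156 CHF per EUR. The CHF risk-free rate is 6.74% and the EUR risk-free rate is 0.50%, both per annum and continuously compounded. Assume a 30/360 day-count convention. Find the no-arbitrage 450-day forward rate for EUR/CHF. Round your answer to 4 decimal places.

1.0980

F = S·e^((r_CHF − r_EUR)T) = 1.0156 · e^((0.0674 − 0.0050) × 450/360)
= 1.0156 · e^0.078000 = 1.0156 × 1.081123
F = 1.0980 CHF per EUR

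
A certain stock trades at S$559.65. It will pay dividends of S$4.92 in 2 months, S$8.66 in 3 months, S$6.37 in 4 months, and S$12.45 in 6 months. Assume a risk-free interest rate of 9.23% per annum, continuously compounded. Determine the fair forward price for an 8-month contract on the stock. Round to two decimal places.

S$561.80

PV(dividends) I = 4.92·e^(−0.0923·2/12) + 8.66·e^(−0.0923·3/12) + 6.37·e^(−0.0923·4/12) + 12.45·e^(−0.0923·6/12)
I = 4.8449 + 8.4625 + 6.1770 + 11.8885 = 31.3729
F = (S − I)·e^(rT) = (559.65 − 31.3729) · e^(0.0923·8/12)
= 528.2771 · e^0.061533 = 528.2771 × 1.063466 = S$561.80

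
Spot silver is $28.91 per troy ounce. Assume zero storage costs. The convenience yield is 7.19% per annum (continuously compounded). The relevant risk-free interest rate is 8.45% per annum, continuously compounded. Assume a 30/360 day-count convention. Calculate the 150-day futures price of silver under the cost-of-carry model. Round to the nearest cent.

$29.06 per troy ounce

Net carry = r + u − y = 0.0845 + 0.0000 − 0.0719 = 0.0126
F = S·e^((r+u−y)T) = 28.91 · e^(0.0126 × 150/360) = 28.91 · e^0.005250
= 28.91 × 1.005264 = $29.06 per troy ounce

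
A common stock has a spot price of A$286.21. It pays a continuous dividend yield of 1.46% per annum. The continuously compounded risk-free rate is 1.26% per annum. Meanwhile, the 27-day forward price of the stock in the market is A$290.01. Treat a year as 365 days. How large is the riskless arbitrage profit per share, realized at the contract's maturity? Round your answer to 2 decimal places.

A$3.84 per share

Fair forward: F* = S·e^(carry·T), with carry = (r − q) = 0.0126 − 0.0146 = -0.0020
F* = 286.21 · e^(-0.0020 × 27/365) = 286.21 · e^-0.000148 = 286.21 × 0.999852 = A$286.1676
Market A$290.01 > fair A$286.1676: forward overpriced → cash-and-carry (buy spot, short the forward).
At maturity, profit = |F_mkt − F*| = |290.01 − 286.1676| = A$3.84 per share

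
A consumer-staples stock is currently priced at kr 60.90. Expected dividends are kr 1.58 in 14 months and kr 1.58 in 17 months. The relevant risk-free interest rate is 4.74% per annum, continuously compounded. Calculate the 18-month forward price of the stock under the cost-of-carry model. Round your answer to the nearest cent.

kr 62.20

PV(dividends) I = 1.58·e^(−0.0474·14/12) + 1.58·e^(−0.0474·17/12)
I = 1.4950 + 1.4774 = 2.9724
F = (S − I)·e^(rT) = (60.90 − 2.9724) · e^(0.0474·18/12)
= 57.9276 · e^0.071100 = 57.9276 × 1.073689 = kr 62.20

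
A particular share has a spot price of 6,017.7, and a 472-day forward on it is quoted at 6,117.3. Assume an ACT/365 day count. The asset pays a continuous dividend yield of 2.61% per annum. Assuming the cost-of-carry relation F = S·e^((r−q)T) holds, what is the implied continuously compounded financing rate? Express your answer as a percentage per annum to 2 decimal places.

3.88%

From F = S·e^((r−q)T): (r − q) = ln(F/S)/T
ln(6117.3/6017.7) = ln(1.016551) = 0.016416
(r − q) = 0.016416 / (472/365) = 0.012695
r = ln(F/S)/T + q = 0.012695 + 0.0261 = 0.038795
r = 3.88%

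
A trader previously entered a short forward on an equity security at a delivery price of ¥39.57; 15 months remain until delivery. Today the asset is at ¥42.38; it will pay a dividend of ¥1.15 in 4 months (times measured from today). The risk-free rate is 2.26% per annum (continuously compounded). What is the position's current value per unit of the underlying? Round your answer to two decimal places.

-¥2.77

PV(remaining dividends) I = 1.15·e^(−0.0226·4/12) = 1.1414
Current forward F = (S − I)·e^(rT) = (42.38 − 1.1414)·e^(0.0226·15/12) = 41.2386 × 1.028653 = 42.4202
Value (long) = (F − K)·e^(−rT) = (42.4202 − 39.57) × 0.972145 = 2.7708
Short position value = −(long value) = -¥2.77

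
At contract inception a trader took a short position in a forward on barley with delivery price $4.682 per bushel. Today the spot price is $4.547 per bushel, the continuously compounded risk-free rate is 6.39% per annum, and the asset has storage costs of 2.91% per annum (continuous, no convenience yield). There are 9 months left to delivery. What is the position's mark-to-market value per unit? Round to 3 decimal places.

-$0.184 per bushel

Current fair forward for the remaining 9 months: F = S·e^((r + u)·T), (r + u) = 0.0639 + 0.0291 = 0.0930
F = 4.547 · e^(0.0930 × 9/12) = 4.547 × 1.072240 = 4.8755
Value of long forward = (F − K)·e^(−rT) = (4.8755 − 4.682) · e^(−0.0639·9/12)
= 0.1935 × 0.953205 = 0.184
Short position value = −(long value) = -$0.184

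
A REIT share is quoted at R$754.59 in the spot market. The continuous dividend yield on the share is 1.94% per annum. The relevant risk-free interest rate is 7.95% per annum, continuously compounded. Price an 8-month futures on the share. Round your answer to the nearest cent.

R$785.44

F = S·e^((r − q)T) = 754.59 · e^((0.0795 − 0.0194) × 8/12)
= 754.59 · e^0.040067 = 754.59 × 1.040881
F = R$785.44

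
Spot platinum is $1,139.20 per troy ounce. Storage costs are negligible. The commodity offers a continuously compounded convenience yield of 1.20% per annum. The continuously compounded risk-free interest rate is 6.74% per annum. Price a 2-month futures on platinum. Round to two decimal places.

Net carry = r + u − y = 0.0674 + 0.0000 − 0.0120 = 0.0554
F = S·e^((r+u−y)T) = 1139.20 · e^(0.0554 × 2/12) = 1139.20 · e^0.00923333
= 1139.20 × 1.00927609 = $1,149.77 per troy ounce

$1,149.77 per troy ounce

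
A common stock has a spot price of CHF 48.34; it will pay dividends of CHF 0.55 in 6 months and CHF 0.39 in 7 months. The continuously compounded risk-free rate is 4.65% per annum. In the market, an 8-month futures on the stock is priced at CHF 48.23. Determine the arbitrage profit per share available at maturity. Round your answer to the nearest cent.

PV(dividends) I = 0.55·e^(−0.0465·6/12) + 0.39·e^(−0.0465·7/12) = 0.9169
Fair futures F* = (S − I)·e^(rT) = (48.34 − 0.9169)·e^0.031000 = 47.4231 × 1.031486 = 48.9163
Market CHF 48.23 < fair 48.9163: forward underpriced → reverse cash-and-carry (short the stock, invest proceeds at r, pay the dividends, go long the forward).
Profit at T = |F_mkt − F*| = |48.23 − 48.9163| = CHF 0.69 per share

CHF 0.69 per share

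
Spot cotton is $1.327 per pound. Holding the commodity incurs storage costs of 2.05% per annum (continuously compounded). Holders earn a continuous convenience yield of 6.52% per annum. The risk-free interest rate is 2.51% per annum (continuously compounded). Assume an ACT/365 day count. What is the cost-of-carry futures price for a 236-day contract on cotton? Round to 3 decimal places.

Net carry = r + u − y = 0.0251 + 0.0205 − 0.0652 = -0.0196
F = S·e^((r+u−y)T) = 1.327 · e^(-0.0196 × 236/365) = 1.327 · e^-0.012673
= 1.327 × 0.987407 = $1.310 per pound

$1.310 per pound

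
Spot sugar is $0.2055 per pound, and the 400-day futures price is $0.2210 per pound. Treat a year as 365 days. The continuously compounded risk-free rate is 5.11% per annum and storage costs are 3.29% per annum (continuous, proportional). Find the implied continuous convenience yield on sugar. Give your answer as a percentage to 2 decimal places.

F = S·e^((r+u−y)T) ⇒ (r+u−y) = ln(F/S)/T
ln(0.2210/0.2055) = 0.072717; /T ⇒ 0.066354
y = r + u − ln(F/S)/T = 0.0511 + 0.0329 − 0.066354 = 0.017646
y = 1.76%

1.76%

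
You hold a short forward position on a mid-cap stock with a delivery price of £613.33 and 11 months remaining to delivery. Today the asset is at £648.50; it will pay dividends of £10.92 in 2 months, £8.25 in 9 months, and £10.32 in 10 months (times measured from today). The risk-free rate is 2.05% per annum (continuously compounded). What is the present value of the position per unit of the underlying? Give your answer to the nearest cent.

-£17.44

PV(remaining dividends) I = 10.92·e^(−0.0205·2/12) + 8.25·e^(−0.0205·9/12) + 10.32·e^(−0.0205·10/12) = 29.1521
Current forward F = (S − I)·e^(rT) = (648.50 − 29.1521)·e^(0.0205·11/12) = 619.3479 × 1.018969 = 631.0963
Value (long) = (F − K)·e^(−rT) = (631.0963 − 613.33) × 0.981384 = 17.4356
Short position value = −(long value) = -£17.44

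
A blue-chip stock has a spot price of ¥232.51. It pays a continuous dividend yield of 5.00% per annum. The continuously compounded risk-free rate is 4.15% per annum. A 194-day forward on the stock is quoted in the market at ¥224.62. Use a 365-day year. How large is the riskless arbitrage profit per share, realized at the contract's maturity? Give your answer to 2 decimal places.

¥6.84 per share

Fair forward: F* = S·e^(carry·T), with carry = (r − q) = 0.0415 − 0.0500 = -0.0085
F* = 232.51 · e^(-0.0085 × 194/365) = 232.51 · e^-0.004518 = 232.51 × 0.995492 = ¥231.4618
Market ¥224.62 < fair ¥231.4618: forward underpriced → reverse cash-and-carry (short spot, go long the forward).
At maturity, profit = |F_mkt − F*| = |224.62 − 231.4618| = ¥6.84 per share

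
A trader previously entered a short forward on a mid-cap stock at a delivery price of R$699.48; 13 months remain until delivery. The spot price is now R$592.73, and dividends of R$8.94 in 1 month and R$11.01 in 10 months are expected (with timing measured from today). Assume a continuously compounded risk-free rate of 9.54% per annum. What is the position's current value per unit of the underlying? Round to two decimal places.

PV(remaining dividends) I = 8.94·e^(−0.0954·1/12) + 11.01·e^(−0.0954·10/12) = 19.0378
Current forward F = (S − I)·e^(rT) = (592.73 − 19.0378)·e^(0.0954·13/12) = 573.6922 × 1.108879 = 636.1552
Value (long) = (F − K)·e^(−rT) = (636.1552 − 699.48) × 0.901811 = -57.1070
Short position value = −(long value) = R$57.11

R$57.11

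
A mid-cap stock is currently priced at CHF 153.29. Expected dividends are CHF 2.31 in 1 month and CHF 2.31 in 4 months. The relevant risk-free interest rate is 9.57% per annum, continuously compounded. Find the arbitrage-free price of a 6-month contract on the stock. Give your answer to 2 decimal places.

PV(dividends) I = 2.31·e^(−0.0957·1/12) + 2.31·e^(−0.0957·4/12)
I = 2.2917 + 2.2375 = 4.5292
F = (S − I)·e^(rT) = (153.29 − 4.5292) · e^(0.0957·6/12)
= 148.7608 · e^0.047850 = 148.7608 × 1.049013 = CHF 156.05

CHF 156.05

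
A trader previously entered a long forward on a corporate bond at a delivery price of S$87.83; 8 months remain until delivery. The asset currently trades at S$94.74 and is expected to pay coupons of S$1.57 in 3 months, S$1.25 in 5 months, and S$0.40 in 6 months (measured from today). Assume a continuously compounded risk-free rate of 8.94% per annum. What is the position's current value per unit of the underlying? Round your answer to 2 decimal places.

PV(remaining coupons) I = 1.57·e^(−0.0894·3/12) + 1.25·e^(−0.0894·5/12) + 0.40·e^(−0.0894·6/12) = 3.1221
Current forward F = (S − I)·e^(rT) = (94.74 − 3.1221)·e^(0.0894·8/12) = 91.6179 × 1.061412 = 97.2443
Value (long) = (F − K)·e^(−rT) = (97.2443 − 87.83) × 0.942141 = 8.8696
Value = S$8.87

S$8.87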